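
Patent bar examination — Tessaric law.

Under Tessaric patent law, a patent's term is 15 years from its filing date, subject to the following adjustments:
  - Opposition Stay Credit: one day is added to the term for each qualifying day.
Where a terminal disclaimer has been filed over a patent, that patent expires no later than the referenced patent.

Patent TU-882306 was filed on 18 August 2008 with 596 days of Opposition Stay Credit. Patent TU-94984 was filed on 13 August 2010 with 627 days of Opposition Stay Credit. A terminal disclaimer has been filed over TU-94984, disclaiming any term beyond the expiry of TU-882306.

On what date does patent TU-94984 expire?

Natural term of TU-94984:
  Base: filing + 15 years → 13 August 2025.
  Opposition Stay Credit: +627 days → 2 May 2027.
Expiry of referenced patent TU-882306:
  Base: filing + 15 years → 18 August 2023.
  Opposition Stay Credit: +596 days → 5 April 2025.
Terminal disclaimer: TU-94984 expires on the earlier of 2 May 2027 and 5 April 2025.

2025-04-05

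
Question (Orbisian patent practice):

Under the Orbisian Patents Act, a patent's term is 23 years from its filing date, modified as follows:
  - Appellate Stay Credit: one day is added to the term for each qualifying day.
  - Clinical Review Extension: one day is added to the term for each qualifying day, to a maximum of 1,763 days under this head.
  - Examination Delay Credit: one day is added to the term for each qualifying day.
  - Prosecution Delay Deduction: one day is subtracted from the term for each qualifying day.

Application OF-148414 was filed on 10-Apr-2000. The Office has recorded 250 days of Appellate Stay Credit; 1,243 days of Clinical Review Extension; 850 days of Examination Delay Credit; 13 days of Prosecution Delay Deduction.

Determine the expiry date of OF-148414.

August 26, 2029

Base term: filing date + 23 years → 10 April 2023.
Appellate Stay Credit: +250 days → 16 December 2023.
Clinical Review Extension: 1243 days (within the 1763-day cap) → +1243 days → 12 May 2027.
Examination Delay Credit: +850 days → 8 September 2029.
Prosecution Delay Deduction: −13 days → 26 August 2029.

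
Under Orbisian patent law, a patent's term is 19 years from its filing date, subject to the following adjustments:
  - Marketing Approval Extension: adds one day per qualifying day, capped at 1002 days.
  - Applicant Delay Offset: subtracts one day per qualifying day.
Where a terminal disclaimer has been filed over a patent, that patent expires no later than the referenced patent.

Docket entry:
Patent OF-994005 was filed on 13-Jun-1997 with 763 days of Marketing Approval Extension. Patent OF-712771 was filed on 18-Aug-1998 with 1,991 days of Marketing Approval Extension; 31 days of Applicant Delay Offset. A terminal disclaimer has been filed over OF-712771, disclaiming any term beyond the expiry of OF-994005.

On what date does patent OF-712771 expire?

2018-07-16

Natural term of OF-712771:
  Base: filing + 19 years → 18 August 2017.
  Marketing Approval Extension: 1991 days claimed exceeds the 1002-day cap, so +1002 days → 16 May 2020.
  Applicant Delay Offset: −31 days → 15 April 2020.
Expiry of referenced patent OF-994005:
  Base: filing + 19 years → 13 June 2016.
  Marketing Approval Extension: 763 days (within the 1002-day cap) → +763 days → 16 July 2018.
Terminal disclaimer: OF-712771 expires on the earlier of 15 April 2020 and 16 July 2018.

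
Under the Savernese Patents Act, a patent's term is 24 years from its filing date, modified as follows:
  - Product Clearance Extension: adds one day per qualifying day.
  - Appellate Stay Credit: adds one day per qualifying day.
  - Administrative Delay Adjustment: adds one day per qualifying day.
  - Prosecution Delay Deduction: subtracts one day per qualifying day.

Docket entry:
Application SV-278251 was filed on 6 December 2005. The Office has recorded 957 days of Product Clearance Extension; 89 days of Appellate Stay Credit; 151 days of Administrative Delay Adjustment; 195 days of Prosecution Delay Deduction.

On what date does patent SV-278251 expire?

2032-09-03

Base term: filing date + 24 years → 6 December 2029.
Product Clearance Extension: +957 days → 20 July 2032.
Appellate Stay Credit: +89 days → 17 October 2032.
Administrative Delay Adjustment: +151 days → 17 March 2033.
Prosecution Delay Deduction: −195 days → 3 September 2032.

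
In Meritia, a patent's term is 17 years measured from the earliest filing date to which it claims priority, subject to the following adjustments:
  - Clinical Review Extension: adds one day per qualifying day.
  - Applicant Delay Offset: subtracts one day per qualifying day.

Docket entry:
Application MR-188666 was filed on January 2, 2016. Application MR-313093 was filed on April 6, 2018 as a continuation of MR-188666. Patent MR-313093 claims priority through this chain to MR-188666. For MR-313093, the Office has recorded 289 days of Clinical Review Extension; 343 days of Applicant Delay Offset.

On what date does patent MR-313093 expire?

Earliest priority filing: 2 January 2016.
Base term: 2 January 2016 + 17 years → 2 January 2033.
Clinical Review Extension: +289 days → 18 October 2033.
Applicant Delay Offset: −343 days → 9 November 2032.

November 9, 2032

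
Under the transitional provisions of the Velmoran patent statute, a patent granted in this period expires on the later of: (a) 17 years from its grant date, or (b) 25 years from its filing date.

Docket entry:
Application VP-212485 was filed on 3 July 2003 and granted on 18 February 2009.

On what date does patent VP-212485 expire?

(a) grant + 17 years → 18 February 2026.
(b) filing + 25 years → 3 July 2028.
Later of the two: 3 July 2028.

2028-07-03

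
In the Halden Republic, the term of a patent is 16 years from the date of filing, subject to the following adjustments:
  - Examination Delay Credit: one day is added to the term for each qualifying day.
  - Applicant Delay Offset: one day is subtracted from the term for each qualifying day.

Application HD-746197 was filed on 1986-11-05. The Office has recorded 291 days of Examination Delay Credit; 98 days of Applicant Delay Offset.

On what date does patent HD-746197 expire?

Base term: filing date + 16 years → 5 November 2002.
Examination Delay Credit: +291 days → 23 August 2003.
Applicant Delay Offset: −98 days → 17 May 2003.

May 17, 2003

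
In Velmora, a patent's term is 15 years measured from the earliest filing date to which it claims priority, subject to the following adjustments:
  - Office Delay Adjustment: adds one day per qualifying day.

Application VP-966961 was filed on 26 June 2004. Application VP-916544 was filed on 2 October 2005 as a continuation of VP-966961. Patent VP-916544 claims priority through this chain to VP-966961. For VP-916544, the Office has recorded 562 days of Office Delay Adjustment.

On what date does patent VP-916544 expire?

2021-01-08

Earliest priority filing: 26 June 2004.
Base term: 26 June 2004 + 15 years → 26 June 2019.
Office Delay Adjustment: +562 days → 8 January 2021.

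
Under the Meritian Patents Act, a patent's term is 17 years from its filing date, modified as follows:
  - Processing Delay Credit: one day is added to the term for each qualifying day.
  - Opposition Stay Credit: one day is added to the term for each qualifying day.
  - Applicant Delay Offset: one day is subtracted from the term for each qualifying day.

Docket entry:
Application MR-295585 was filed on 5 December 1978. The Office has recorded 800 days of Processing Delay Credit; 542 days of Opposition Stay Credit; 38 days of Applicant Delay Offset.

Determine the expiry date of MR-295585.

July 1, 1999

Base term: filing date + 17 years → 5 December 1995.
Processing Delay Credit: +800 days → 12 February 1998.
Opposition Stay Credit: +542 days → 8 August 1999.
Applicant Delay Offset: −38 days → 1 July 1999.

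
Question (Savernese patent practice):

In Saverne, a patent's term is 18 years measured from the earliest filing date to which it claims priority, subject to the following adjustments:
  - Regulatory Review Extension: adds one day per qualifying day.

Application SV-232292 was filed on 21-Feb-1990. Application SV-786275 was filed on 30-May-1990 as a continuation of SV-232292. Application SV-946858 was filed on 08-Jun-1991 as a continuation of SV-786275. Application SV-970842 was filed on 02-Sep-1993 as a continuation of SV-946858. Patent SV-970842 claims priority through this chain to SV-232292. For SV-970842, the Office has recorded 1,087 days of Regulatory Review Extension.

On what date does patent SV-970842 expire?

Earliest priority filing: 21 February 1990.
Base term: 21 February 1990 + 18 years → 21 February 2008.
Regulatory Review Extension: +1087 days → 12 February 2011.

February 12, 2011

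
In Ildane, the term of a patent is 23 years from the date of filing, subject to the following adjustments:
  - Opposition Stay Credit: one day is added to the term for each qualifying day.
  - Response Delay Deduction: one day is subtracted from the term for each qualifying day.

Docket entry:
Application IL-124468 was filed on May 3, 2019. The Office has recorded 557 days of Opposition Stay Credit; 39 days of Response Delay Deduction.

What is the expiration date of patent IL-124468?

2043-10-03

Base term: filing date + 23 years → 3 May 2042.
Opposition Stay Credit: +557 days → 11 November 2043.
Response Delay Deduction: −39 days → 3 October 2043.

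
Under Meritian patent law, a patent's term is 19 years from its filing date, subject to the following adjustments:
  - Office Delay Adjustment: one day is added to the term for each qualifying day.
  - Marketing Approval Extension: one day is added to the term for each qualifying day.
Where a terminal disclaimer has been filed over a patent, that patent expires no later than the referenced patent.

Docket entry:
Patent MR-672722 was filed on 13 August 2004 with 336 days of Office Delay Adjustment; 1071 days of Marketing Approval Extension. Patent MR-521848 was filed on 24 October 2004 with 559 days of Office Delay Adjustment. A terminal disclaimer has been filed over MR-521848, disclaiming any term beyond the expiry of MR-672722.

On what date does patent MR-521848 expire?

Natural term of MR-521848:
  Base: filing + 19 years → 24 October 2023.
  Office Delay Adjustment: +559 days → 5 May 2025.
Expiry of referenced patent MR-672722:
  Base: filing + 19 years → 13 August 2023.
  Office Delay Adjustment: +336 days → 14 July 2024.
  Marketing Approval Extension: +1071 days → 20 June 2027.
Terminal disclaimer: MR-521848 expires on the earlier of 5 May 2025 and 20 June 2027.

May 5, 2025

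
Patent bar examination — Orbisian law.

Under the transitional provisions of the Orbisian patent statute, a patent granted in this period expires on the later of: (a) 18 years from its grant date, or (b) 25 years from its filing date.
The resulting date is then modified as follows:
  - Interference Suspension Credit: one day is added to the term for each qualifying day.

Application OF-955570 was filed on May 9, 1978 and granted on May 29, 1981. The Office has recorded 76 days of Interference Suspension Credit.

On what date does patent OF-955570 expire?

July 24, 2003

(a) grant + 18 years → 29 May 1999.
(b) filing + 25 years → 9 May 2003.
Later of the two: 9 May 2003.
Interference Suspension Credit: +76 days → 24 July 2003.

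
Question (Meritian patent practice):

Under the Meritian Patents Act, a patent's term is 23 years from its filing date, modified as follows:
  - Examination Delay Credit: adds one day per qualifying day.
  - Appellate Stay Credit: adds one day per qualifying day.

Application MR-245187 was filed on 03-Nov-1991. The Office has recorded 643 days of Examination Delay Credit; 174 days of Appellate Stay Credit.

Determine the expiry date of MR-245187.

January 28, 2017

Base term: filing date + 23 years → 3 November 2014.
Examination Delay Credit: +643 days → 7 August 2016.
Appellate Stay Credit: +174 days → 28 January 2017.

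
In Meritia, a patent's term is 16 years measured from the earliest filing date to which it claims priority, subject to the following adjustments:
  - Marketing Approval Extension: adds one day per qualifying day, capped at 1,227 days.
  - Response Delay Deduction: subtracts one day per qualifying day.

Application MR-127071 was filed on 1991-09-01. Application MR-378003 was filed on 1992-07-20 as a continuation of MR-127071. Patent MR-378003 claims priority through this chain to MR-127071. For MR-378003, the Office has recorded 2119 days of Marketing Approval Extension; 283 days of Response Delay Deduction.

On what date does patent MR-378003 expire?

2010-04-02

Earliest priority filing: 1 September 1991.
Base term: 1 September 1991 + 16 years → 1 September 2007.
Marketing Approval Extension: 2119 days claimed exceeds the 1227-day cap, so +1227 days → 10 January 2011.
Response Delay Deduction: −283 days → 2 April 2010.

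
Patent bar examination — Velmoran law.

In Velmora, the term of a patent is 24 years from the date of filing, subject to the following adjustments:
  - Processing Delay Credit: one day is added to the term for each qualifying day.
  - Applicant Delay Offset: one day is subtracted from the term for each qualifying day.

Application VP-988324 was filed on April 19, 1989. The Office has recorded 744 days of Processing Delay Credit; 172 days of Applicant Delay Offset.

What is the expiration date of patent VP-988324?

November 12, 2014

Base term: filing date + 24 years → 19 April 2013.
Processing Delay Credit: +744 days → 3 May 2015.
Applicant Delay Offset: −172 days → 12 November 2014.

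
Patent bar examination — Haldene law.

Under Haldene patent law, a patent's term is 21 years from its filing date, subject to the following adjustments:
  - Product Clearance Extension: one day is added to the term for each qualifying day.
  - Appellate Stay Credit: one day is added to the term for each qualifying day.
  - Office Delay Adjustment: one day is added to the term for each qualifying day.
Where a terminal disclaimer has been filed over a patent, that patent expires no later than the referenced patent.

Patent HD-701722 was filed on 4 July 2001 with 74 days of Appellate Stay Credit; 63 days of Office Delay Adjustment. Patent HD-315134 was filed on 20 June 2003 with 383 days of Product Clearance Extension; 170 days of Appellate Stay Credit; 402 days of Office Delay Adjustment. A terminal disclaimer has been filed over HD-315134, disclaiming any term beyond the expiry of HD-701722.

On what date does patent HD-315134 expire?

Natural term of HD-315134:
  Base: filing + 21 years → 20 June 2024.
  Product Clearance Extension: +383 days → 8 July 2025.
  Appellate Stay Credit: +170 days → 25 December 2025.
  Office Delay Adjustment: +402 days → 31 January 2027.
Expiry of referenced patent HD-701722:
  Base: filing + 21 years → 4 July 2022.
  Appellate Stay Credit: +74 days → 16 September 2022.
  Office Delay Adjustment: +63 days → 18 November 2022.
Terminal disclaimer: HD-315134 expires on the earlier of 31 January 2027 and 18 November 2022.

November 18, 2022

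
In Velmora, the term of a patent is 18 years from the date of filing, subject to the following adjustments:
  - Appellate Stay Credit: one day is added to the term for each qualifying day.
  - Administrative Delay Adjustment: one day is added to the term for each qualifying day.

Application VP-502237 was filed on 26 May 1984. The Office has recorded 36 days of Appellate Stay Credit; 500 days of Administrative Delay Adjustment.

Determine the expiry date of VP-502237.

Base term: filing date + 18 years → 26 May 2002.
Appellate Stay Credit: +36 days → 1 July 2002.
Administrative Delay Adjustment: +500 days → 13 November 2003.

2003-11-13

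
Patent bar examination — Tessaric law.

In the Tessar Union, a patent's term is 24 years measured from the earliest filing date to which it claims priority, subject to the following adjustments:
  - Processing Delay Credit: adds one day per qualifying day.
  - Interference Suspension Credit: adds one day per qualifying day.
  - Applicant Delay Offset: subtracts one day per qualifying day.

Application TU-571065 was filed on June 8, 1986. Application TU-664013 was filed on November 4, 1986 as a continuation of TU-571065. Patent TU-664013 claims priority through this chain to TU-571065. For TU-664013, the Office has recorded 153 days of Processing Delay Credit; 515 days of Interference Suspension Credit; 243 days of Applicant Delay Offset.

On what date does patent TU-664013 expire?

2011-08-07

Earliest priority filing: 8 June 1986.
Base term: 8 June 1986 + 24 years → 8 June 2010.
Processing Delay Credit: +153 days → 8 November 2010.
Interference Suspension Credit: +515 days → 6 April 2012.
Applicant Delay Offset: −243 days → 7 August 2011.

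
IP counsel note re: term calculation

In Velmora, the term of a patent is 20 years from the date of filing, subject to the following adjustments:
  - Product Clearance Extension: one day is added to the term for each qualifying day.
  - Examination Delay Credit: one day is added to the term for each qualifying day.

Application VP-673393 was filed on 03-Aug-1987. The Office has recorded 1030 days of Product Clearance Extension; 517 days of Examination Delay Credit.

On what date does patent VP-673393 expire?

2011-10-28

Base term: filing date + 20 years → 3 August 2007.
Product Clearance Extension: +1030 days → 29 May 2010.
Examination Delay Credit: +517 days → 28 October 2011.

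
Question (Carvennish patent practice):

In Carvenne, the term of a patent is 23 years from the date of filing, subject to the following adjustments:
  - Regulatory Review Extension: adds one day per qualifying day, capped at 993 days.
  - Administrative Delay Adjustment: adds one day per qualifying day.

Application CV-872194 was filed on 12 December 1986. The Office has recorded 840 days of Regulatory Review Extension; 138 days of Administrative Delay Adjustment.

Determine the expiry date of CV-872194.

Base term: filing date + 23 years → 12 December 2009.
Regulatory Review Extension: 840 days (within the 993-day cap) → +840 days → 31 March 2012.
Administrative Delay Adjustment: +138 days → 16 August 2012.

2012-08-16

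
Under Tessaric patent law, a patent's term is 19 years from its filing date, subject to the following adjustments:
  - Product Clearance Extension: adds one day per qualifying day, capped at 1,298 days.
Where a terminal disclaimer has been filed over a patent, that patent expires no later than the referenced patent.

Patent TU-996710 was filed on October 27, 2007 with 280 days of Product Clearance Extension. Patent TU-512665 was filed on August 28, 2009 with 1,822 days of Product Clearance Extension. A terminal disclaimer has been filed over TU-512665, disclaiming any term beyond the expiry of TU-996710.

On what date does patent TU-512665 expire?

August 3, 2027

Natural term of TU-512665:
  Base: filing + 19 years → 28 August 2028.
  Product Clearance Extension: 1822 days claimed exceeds the 1298-day cap, so +1298 days → 18 March 2032.
Expiry of referenced patent TU-996710:
  Base: filing + 19 years → 27 October 2026.
  Product Clearance Extension: 280 days (within the 1298-day cap) → +280 days → 3 August 2027.
Terminal disclaimer: TU-512665 expires on the earlier of 18 March 2032 and 3 August 2027.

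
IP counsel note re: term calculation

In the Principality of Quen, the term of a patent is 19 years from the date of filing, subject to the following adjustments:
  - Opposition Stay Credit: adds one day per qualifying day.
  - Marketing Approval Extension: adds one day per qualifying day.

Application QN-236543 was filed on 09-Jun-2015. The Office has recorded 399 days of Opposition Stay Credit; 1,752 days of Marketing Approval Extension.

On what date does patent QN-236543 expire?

April 29, 2040

Base term: filing date + 19 years → 9 June 2034.
Opposition Stay Credit: +399 days → 13 July 2035.
Marketing Approval Extension: +1752 days → 29 April 2040.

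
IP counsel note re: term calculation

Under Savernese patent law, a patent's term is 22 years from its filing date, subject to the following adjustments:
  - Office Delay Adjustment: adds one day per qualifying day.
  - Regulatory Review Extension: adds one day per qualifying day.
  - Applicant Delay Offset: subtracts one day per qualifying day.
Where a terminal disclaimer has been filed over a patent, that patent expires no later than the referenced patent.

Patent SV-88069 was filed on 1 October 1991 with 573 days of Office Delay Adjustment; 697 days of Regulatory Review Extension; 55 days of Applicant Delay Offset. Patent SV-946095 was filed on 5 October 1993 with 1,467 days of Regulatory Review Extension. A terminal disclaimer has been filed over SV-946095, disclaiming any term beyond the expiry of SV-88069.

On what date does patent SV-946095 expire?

January 28, 2017

Natural term of SV-946095:
  Base: filing + 22 years → 5 October 2015.
  Regulatory Review Extension: +1467 days → 11 October 2019.
Expiry of referenced patent SV-88069:
  Base: filing + 22 years → 1 October 2013.
  Office Delay Adjustment: +573 days → 27 April 2015.
  Regulatory Review Extension: +697 days → 24 March 2017.
  Applicant Delay Offset: −55 days → 28 January 2017.
Terminal disclaimer: SV-946095 expires on the earlier of 11 October 2019 and 28 January 2017.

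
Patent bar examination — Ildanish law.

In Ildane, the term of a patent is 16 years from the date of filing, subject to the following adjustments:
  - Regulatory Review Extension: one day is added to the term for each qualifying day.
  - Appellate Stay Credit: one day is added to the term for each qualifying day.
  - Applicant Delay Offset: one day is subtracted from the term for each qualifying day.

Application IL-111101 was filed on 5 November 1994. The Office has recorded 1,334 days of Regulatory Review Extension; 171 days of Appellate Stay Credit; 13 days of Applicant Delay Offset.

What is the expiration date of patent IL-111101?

Base term: filing date + 16 years → 5 November 2010.
Regulatory Review Extension: +1334 days → 1 July 2014.
Appellate Stay Credit: +171 days → 19 December 2014.
Applicant Delay Offset: −13 days → 6 December 2014.

December 6, 2014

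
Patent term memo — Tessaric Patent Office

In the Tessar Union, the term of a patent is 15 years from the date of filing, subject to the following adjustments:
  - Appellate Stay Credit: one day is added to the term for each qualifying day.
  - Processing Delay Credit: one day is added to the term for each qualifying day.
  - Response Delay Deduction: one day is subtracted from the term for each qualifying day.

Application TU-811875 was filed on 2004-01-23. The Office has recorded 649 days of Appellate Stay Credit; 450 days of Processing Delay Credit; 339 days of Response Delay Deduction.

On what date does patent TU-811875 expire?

February 21, 2021

Base term: filing date + 15 years → 23 January 2019.
Appellate Stay Credit: +649 days → 2 November 2020.
Processing Delay Credit: +450 days → 26 January 2022.
Response Delay Deduction: −339 days → 21 February 2021.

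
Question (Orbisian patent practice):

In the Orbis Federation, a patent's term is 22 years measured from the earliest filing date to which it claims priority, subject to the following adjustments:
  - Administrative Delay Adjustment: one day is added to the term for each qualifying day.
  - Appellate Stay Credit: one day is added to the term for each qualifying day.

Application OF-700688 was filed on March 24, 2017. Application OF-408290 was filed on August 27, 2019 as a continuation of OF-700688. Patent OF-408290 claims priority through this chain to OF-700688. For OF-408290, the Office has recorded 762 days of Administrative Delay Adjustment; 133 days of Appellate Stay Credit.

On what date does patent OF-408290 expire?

Earliest priority filing: 24 March 2017.
Base term: 24 March 2017 + 22 years → 24 March 2039.
Administrative Delay Adjustment: +762 days → 24 April 2041.
Appellate Stay Credit: +133 days → 4 September 2041.

September 4, 2041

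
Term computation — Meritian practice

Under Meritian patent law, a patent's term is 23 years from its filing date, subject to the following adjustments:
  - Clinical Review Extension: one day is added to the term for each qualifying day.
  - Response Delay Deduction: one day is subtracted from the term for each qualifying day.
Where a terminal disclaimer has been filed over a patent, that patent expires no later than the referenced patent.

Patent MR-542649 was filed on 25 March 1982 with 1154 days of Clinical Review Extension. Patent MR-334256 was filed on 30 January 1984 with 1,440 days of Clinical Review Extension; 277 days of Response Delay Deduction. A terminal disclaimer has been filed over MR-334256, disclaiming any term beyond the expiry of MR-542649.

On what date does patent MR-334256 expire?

2008-05-22

Natural term of MR-334256:
  Base: filing + 23 years → 30 January 2007.
  Clinical Review Extension: +1440 days → 9 January 2011.
  Response Delay Deduction: −277 days → 7 April 2010.
Expiry of referenced patent MR-542649:
  Base: filing + 23 years → 25 March 2005.
  Clinical Review Extension: +1154 days → 22 May 2008.
Terminal disclaimer: MR-334256 expires on the earlier of 7 April 2010 and 22 May 2008.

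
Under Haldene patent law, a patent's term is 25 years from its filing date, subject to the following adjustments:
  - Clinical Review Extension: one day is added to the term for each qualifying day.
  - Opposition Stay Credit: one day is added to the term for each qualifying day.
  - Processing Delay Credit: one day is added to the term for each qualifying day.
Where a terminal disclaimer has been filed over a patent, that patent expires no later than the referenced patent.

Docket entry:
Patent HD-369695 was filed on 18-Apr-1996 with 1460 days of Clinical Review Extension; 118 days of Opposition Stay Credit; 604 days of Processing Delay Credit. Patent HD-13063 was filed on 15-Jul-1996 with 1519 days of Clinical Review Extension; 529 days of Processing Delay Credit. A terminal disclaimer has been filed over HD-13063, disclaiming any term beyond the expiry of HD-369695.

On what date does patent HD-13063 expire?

2027-02-22

Natural term of HD-13063:
  Base: filing + 25 years → 15 July 2021.
  Clinical Review Extension: +1519 days → 11 September 2025.
  Processing Delay Credit: +529 days → 22 February 2027.
Expiry of referenced patent HD-369695:
  Base: filing + 25 years → 18 April 2021.
  Clinical Review Extension: +1460 days → 17 April 2025.
  Opposition Stay Credit: +118 days → 13 August 2025.
  Processing Delay Credit: +604 days → 9 April 2027.
Terminal disclaimer: HD-13063 expires on the earlier of 22 February 2027 and 9 April 2027.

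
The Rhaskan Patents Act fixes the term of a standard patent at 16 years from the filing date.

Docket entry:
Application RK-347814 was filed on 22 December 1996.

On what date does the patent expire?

2012-12-22

Filing date + 16 years → 22 December 2012.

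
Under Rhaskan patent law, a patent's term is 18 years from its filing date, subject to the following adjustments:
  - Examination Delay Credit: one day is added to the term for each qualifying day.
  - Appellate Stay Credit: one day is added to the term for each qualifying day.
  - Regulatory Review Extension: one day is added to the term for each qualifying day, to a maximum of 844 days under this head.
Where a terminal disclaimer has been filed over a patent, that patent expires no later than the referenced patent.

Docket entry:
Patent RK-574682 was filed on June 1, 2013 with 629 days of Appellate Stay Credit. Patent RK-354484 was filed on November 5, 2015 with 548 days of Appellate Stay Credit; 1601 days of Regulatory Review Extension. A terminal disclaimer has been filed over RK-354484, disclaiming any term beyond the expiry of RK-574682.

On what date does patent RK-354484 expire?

Natural term of RK-354484:
  Base: filing + 18 years → 5 November 2033.
  Appellate Stay Credit: +548 days → 7 May 2035.
  Regulatory Review Extension: 1601 days claimed exceeds the 844-day cap, so +844 days → 28 August 2037.
Expiry of referenced patent RK-574682:
  Base: filing + 18 years → 1 June 2031.
  Appellate Stay Credit: +629 days → 19 February 2033.
Terminal disclaimer: RK-354484 expires on the earlier of 28 August 2037 and 19 February 2033.

February 19, 2033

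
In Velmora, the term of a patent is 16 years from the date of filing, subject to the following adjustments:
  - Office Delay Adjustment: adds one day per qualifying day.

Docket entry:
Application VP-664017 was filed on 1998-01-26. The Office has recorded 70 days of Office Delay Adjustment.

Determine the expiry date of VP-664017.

Base term: filing date + 16 years → 26 January 2014.
Office Delay Adjustment: +70 days → 6 April 2014.

2014-04-06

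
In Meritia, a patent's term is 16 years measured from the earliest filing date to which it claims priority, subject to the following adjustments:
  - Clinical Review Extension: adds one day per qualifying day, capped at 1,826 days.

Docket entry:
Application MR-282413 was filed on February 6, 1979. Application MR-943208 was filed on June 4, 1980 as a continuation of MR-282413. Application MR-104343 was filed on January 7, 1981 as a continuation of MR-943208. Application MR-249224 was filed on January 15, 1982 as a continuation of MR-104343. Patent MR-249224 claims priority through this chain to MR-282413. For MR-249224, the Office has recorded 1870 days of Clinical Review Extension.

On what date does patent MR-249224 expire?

February 6, 2000

Earliest priority filing: 6 February 1979.
Base term: 6 February 1979 + 16 years → 6 February 1995.
Clinical Review Extension: 1870 days claimed exceeds the 1826-day cap, so +1826 days → 6 February 2000.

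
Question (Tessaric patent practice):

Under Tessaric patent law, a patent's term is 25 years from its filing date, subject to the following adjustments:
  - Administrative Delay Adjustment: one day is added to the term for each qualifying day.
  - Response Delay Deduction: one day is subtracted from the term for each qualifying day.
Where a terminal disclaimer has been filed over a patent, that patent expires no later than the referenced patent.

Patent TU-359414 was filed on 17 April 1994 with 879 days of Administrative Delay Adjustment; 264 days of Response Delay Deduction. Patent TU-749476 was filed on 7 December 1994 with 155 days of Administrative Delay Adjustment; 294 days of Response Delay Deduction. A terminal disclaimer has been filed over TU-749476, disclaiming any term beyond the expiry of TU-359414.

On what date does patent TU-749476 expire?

July 21, 2019

Natural term of TU-749476:
  Base: filing + 25 years → 7 December 2019.
  Administrative Delay Adjustment: +155 days → 10 May 2020.
  Response Delay Deduction: −294 days → 21 July 2019.
Expiry of referenced patent TU-359414:
  Base: filing + 25 years → 17 April 2019.
  Administrative Delay Adjustment: +879 days → 12 September 2021.
  Response Delay Deduction: −264 days → 22 December 2020.
Terminal disclaimer: TU-749476 expires on the earlier of 21 July 2019 and 22 December 2020.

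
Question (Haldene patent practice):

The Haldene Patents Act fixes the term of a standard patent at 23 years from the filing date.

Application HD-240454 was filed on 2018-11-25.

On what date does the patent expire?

November 25, 2041

Filing date + 23 years → 25 November 2041.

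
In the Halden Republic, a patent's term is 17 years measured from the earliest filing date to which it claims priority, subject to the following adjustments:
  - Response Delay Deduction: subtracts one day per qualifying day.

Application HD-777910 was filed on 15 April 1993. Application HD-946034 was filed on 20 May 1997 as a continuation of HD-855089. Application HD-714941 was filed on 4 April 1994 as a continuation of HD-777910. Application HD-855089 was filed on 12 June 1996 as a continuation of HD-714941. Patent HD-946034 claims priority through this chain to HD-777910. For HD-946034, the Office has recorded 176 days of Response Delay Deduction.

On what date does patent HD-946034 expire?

Earliest priority filing: 15 April 1993.
Base term: 15 April 1993 + 17 years → 15 April 2010.
Response Delay Deduction: −176 days → 21 October 2009.

2009-10-21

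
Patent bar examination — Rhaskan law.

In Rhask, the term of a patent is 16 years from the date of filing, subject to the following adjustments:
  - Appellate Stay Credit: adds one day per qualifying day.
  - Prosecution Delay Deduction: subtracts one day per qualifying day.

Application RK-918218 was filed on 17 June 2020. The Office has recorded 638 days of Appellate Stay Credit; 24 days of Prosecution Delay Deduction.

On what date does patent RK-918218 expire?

Base term: filing date + 16 years → 17 June 2036.
Appellate Stay Credit: +638 days → 17 March 2038.
Prosecution Delay Deduction: −24 days → 21 February 2038.

February 21, 2038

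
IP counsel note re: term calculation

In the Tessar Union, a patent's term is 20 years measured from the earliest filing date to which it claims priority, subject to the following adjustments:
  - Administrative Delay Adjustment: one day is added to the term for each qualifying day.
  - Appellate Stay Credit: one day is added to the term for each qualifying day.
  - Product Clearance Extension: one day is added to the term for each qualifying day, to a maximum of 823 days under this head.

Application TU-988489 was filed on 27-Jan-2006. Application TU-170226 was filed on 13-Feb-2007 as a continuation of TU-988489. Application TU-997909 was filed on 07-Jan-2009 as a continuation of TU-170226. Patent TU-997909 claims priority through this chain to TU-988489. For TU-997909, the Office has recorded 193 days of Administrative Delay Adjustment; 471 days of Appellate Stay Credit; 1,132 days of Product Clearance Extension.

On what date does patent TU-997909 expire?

February 22, 2030

Earliest priority filing: 27 January 2006.
Base term: 27 January 2006 + 20 years → 27 January 2026.
Administrative Delay Adjustment: +193 days → 8 August 2026.
Appellate Stay Credit: +471 days → 22 November 2027.
Product Clearance Extension: 1132 days claimed exceeds the 823-day cap, so +823 days → 22 February 2030.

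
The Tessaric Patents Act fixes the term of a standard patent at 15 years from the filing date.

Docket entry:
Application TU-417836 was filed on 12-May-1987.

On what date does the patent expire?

Filing date + 15 years → 12 May 2002.

May 12, 2002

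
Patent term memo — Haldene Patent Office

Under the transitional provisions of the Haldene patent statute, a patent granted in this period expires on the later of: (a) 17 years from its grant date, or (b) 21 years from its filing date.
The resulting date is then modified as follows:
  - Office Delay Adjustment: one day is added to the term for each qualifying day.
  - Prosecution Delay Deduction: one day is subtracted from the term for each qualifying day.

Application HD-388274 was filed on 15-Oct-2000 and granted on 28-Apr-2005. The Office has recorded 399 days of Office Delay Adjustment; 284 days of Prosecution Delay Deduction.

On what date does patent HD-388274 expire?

(a) grant + 17 years → 28 April 2022.
(b) filing + 21 years → 15 October 2021.
Later of the two: 28 April 2022.
Office Delay Adjustment: +399 days → 1 June 2023.
Prosecution Delay Deduction: −284 days → 21 August 2022.

August 21, 2022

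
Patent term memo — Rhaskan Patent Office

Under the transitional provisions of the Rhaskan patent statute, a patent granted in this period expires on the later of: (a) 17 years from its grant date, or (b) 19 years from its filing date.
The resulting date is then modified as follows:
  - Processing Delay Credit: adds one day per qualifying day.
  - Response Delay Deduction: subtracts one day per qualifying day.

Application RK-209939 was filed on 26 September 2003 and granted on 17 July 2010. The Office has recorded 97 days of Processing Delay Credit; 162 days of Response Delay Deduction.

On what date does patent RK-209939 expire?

(a) grant + 17 years → 17 July 2027.
(b) filing + 19 years → 26 September 2022.
Later of the two: 17 July 2027.
Processing Delay Credit: +97 days → 22 October 2027.
Response Delay Deduction: −162 days → 13 May 2027.

May 13, 2027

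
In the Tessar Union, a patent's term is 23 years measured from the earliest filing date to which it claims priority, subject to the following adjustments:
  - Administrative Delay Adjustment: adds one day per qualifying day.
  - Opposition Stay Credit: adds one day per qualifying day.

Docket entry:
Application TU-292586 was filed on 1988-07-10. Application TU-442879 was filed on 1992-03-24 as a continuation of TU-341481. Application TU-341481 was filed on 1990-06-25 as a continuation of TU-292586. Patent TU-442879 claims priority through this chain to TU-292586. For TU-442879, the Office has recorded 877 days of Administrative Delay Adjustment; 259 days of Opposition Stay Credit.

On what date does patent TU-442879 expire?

August 19, 2014

Earliest priority filing: 10 July 1988.
Base term: 10 July 1988 + 23 years → 10 July 2011.
Administrative Delay Adjustment: +877 days → 3 December 2013.
Opposition Stay Credit: +259 days → 19 August 2014.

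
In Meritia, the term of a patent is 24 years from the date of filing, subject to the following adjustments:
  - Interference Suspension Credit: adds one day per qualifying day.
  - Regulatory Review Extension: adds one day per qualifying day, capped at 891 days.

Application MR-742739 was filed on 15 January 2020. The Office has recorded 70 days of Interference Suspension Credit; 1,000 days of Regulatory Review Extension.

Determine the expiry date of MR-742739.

2046-09-02

Base term: filing date + 24 years → 15 January 2044.
Interference Suspension Credit: +70 days → 25 March 2044.
Regulatory Review Extension: 1000 days claimed exceeds the 891-day cap, so +891 days → 2 September 2046.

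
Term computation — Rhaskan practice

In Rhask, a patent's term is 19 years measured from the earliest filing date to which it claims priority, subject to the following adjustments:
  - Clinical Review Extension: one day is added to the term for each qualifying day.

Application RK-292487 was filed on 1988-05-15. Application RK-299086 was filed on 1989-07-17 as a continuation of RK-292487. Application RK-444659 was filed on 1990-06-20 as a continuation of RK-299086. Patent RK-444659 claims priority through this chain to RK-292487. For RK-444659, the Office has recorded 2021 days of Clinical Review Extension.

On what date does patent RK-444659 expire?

November 25, 2012

Earliest priority filing: 15 May 1988.
Base term: 15 May 1988 + 19 years → 15 May 2007.
Clinical Review Extension: +2021 days → 25 November 2012.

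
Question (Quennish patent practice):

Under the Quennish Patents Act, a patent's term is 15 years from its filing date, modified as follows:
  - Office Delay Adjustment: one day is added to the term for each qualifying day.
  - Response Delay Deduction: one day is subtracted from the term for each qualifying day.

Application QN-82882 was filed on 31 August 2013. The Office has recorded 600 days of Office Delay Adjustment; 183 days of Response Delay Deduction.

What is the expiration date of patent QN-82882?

2029-10-22

Base term: filing date + 15 years → 31 August 2028.
Office Delay Adjustment: +600 days → 23 April 2030.
Response Delay Deduction: −183 days → 22 October 2029.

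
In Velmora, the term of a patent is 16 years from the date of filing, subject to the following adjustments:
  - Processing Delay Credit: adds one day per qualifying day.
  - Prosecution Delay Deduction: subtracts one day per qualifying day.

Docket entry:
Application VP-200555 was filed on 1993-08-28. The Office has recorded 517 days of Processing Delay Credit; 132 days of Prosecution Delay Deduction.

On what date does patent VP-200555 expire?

Base term: filing date + 16 years → 28 August 2009.
Processing Delay Credit: +517 days → 27 January 2011.
Prosecution Delay Deduction: −132 days → 17 September 2010.

2010-09-17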